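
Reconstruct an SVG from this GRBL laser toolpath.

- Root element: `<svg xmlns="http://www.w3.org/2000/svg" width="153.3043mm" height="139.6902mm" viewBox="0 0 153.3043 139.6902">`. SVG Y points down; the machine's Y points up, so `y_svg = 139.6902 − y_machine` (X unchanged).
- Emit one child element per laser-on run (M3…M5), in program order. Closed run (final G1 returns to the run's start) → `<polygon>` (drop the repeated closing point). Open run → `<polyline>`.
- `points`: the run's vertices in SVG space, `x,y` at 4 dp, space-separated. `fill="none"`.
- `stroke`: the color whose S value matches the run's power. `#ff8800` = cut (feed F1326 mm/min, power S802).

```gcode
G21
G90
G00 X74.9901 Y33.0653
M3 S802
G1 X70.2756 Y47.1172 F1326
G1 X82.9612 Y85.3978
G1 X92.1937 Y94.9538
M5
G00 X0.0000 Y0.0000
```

<svg xmlns="http://www.w3.org/2000/svg" width="153.3043mm" height="139.6902mm" viewBox="0 0 153.3043 139.6902">
  <polyline points="74.9901,106.6249 70.2756,92.5730 82.9612,54.2924 92.1937,44.7364" fill="none" stroke="#ff8800"/>
</svg>

Each laser-on run becomes one SVG element. Flip Y back into SVG space with y_svg = 139.6902 − y_machine. Every run uses S802, so all elements get stroke `#ff8800` (cut).

Run 1: The run is open, so emit a `<polyline>` with points (Y-flipped): 74.9901,106.6249 70.2756,92.5730 82.9612,54.2924 92.1937,44.7364.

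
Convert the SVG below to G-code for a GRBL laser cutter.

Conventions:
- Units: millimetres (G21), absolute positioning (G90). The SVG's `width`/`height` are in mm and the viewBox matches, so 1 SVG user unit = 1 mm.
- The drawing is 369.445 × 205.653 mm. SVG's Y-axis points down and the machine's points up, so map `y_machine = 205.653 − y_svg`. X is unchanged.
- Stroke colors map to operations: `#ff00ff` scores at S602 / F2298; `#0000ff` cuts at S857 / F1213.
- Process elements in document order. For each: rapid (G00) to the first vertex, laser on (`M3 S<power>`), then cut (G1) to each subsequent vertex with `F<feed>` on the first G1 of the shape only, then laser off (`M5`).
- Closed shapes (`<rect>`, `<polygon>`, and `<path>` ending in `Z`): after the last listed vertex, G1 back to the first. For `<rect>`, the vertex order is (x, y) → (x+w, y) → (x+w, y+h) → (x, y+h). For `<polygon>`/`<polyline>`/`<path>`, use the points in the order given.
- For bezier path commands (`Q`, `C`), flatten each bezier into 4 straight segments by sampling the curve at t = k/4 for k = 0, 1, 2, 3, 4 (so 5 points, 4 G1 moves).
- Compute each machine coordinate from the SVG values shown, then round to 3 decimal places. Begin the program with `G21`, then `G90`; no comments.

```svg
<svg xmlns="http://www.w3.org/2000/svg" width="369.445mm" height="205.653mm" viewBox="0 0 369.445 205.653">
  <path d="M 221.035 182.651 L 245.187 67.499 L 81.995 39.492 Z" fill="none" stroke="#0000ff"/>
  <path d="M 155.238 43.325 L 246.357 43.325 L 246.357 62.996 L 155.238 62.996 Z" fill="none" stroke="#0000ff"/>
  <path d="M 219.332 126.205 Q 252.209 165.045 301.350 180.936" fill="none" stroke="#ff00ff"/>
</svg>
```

G21
G90
G00 X221.035 Y23.002
M3 S857
G1 X245.187 Y138.154 F1213
G1 X81.995 Y166.161
G1 X221.035 Y23.002
M5
G00 X155.238 Y162.328
M3 S857
G1 X246.357 Y162.328 F1213
G1 X246.357 Y142.657
G1 X155.238 Y142.657
G1 X155.238 Y162.328
M5
G00 X219.332 Y79.448
M3 S602
G1 X236.787 Y61.462 F2298
G1 X256.275 Y46.345
G1 X277.796 Y34.097
G1 X301.350 Y24.717
M5

Since the viewBox matches the mm dimensions, user units are millimetres directly. The only transform is the Y-flip y_m = 205.653 − y_svg.

Shape 1 is a closed polygon drawn with `<path>`. Its stroke #0000ff means cut at S857, F1213. After flipping Y the toolpath is (221.035,23.002) → (245.187,138.154) → (81.995,166.161) → (221.035,23.002), returning to the start.

Shape 2 is a rectangle drawn with `<path>`. Its stroke #0000ff means cut at S857, F1213. After flipping Y the toolpath is (155.238,162.328) → (246.357,162.328) → (246.357,142.657) → (155.238,142.657) → (155.238,162.328), returning to the start.

Shape 3 is a quadratic bezier drawn with `<path>`. Its stroke #ff00ff means score at S602, F2298. After flipping Y the toolpath is (219.332,79.448) → (236.787,61.462) → (256.275,46.345) → (277.796,34.097) → (301.350,24.717).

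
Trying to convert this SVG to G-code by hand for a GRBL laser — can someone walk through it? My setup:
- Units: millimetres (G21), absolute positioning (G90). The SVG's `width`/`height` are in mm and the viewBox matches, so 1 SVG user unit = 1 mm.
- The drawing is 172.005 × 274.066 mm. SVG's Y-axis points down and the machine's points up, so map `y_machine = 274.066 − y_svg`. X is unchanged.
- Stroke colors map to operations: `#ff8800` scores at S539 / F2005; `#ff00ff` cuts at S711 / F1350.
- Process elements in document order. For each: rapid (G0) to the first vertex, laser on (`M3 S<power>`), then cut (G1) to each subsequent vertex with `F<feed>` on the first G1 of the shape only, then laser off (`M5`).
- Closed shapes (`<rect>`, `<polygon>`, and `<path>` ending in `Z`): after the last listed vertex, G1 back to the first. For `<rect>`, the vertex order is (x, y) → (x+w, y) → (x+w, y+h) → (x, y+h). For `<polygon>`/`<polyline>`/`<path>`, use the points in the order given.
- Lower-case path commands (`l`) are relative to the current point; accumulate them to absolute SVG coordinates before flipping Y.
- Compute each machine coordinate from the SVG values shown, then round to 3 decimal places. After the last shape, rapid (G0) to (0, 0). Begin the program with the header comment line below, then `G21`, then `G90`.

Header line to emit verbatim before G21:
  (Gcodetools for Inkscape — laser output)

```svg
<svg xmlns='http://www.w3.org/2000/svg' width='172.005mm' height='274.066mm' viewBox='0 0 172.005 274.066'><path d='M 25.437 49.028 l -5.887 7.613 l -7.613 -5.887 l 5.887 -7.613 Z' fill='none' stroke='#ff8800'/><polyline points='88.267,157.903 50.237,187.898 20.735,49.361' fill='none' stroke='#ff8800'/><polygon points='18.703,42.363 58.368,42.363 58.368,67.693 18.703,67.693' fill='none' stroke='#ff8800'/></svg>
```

(Gcodetools for Inkscape — laser output)
G21
G90
G0 X25.437 Y225.038
M3 S539
G1 X19.550 Y217.425 F2005
G1 X11.937 Y223.312
G1 X17.824 Y230.925
G1 X25.437 Y225.038
M5
G0 X88.267 Y116.163
M3 S539
G1 X50.237 Y86.168 F2005
G1 X20.735 Y224.705
M5
G0 X18.703 Y231.703
M3 S539
G1 X58.368 Y231.703 F2005
G1 X58.368 Y206.373
G1 X18.703 Y206.373
G1 X18.703 Y231.703
M5
G0 X0.000 Y0.000

Since the viewBox matches the mm dimensions, user units are millimetres directly. The only transform is the Y-flip y_m = 274.066 − y_svg.

Shape 1 is a regular polygon drawn with `<path>`. Its stroke #ff8800 means score at S539, F2005. After flipping Y the toolpath is (25.437,225.038) → (19.550,217.425) → (11.937,223.312) → (17.824,230.925) → (25.437,225.038), returning to the start.

Shape 2 is a open polyline drawn with `<polyline>`. Its stroke #ff8800 means score at S539, F2005. After flipping Y the toolpath is (88.267,116.163) → (50.237,86.168) → (20.735,224.705).

Shape 3 is a rectangle drawn with `<polygon>`. Its stroke #ff8800 means score at S539, F2005. After flipping Y the toolpath is (18.703,231.703) → (58.368,231.703) → (58.368,206.373) → (18.703,206.373) → (18.703,231.703), returning to the start.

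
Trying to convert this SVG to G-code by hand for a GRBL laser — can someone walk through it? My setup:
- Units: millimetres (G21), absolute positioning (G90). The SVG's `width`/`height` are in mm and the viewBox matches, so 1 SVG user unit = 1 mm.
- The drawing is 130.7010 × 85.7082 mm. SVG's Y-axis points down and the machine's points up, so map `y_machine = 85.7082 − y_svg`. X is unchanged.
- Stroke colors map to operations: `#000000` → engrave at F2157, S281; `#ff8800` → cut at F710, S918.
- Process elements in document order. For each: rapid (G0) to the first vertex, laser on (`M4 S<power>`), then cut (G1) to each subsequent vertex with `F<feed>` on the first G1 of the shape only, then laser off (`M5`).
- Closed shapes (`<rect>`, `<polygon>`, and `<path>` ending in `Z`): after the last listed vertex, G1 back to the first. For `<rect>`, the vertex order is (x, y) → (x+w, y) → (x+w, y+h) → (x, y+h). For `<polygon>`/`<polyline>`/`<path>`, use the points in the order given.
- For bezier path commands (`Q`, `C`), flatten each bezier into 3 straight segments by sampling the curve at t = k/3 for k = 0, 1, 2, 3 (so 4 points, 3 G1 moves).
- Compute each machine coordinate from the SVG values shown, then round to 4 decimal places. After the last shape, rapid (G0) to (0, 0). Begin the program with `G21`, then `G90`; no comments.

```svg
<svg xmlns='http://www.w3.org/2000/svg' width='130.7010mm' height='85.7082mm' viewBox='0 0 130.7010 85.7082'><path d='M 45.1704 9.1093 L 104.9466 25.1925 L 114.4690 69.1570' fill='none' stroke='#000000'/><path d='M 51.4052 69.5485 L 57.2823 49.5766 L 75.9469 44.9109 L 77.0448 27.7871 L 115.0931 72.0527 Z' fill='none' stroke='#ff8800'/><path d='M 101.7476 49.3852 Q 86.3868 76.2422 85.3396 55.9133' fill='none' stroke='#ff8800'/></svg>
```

G21
G90
G0 X45.1704 Y76.5989
M4 S281
G1 X104.9466 Y60.5157 F2157
G1 X114.4690 Y16.5512
M5
G0 X51.4052 Y16.1597
M4 S918
G1 X57.2823 Y36.1316 F710
G1 X75.9469 Y40.7973
G1 X77.0448 Y57.9211
G1 X115.0931 Y13.6555
G1 X51.4052 Y16.1597
M5
G0 X101.7476 Y36.3230
M4 S918
G1 X93.0975 Y23.6612 F710
G1 X87.6281 Y21.4852
G1 X85.3396 Y29.7949
M5
G0 X0.0000 Y0.0000

viewBox `0 0 130.7010 85.7082` with mm width/height → 1 unit = 1 mm. Flip: y_m = 85.7082 − y_svg.

**Shape 1** — `<path>` open polyline, stroke `#000000` → engrave (S281, F2157). Machine vertices: (45.1704,76.5989) → (104.9466,60.5157) → (114.4690,16.5512). Open path.

**Shape 2** — `<path>` closed polygon, stroke `#ff8800` → cut (S918, F710). Machine vertices: (51.4052,16.1597) → (57.2823,36.1316) → (75.9469,40.7973) → (77.0448,57.9211) → (115.0931,13.6555) → (51.4052,16.1597). Closed: final G1 returns to the first vertex.

**Shape 3** — `<path>` quadratic bezier, stroke `#ff8800` → cut (S918, F710). Control points (SVG): P0=(101.7476,49.3852), P1=(86.3868,76.2422), P2=(85.3396,55.9133); sampled at t=k/3. Machine vertices: (101.7476,36.3230) → (93.0975,23.6612) → (87.6281,21.4852) → (85.3396,29.7949). Open path.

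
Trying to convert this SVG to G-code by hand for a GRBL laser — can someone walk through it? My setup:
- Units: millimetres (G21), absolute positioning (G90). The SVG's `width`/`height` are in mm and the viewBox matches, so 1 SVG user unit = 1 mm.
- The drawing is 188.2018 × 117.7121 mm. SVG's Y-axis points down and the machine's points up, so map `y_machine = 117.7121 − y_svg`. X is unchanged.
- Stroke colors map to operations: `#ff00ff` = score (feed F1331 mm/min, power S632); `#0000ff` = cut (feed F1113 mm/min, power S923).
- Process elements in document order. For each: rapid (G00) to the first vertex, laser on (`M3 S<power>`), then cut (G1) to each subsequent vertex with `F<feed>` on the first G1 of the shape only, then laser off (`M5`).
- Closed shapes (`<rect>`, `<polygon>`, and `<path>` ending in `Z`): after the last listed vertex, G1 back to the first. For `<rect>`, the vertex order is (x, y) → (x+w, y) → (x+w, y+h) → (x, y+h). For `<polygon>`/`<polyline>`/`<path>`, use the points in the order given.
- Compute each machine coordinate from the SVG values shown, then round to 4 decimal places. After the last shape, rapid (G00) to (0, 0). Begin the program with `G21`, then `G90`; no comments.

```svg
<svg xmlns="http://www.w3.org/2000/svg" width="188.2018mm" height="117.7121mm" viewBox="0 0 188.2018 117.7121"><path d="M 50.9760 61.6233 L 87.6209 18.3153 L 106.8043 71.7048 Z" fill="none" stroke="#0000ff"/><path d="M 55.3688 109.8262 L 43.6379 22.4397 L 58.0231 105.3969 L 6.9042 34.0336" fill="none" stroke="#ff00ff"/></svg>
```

G21
G90
G00 X50.9760 Y56.0888
M3 S923
G1 X87.6209 Y99.3968 F1113
G1 X106.8043 Y46.0073
G1 X50.9760 Y56.0888
M5
G00 X55.3688 Y7.8859
M3 S632
G1 X43.6379 Y95.2724 F1331
G1 X58.0231 Y12.3152
G1 X6.9042 Y83.6785
M5
G00 X0.0000 Y0.0000

1 u = 1 mm; y_m = 117.7121 − y.

[1] `<path>` regular polygon, #0000ff→cut S923 F1113: (50.9760,56.0888) → (87.6209,99.3968) → (106.8043,46.0073) → (50.9760,56.0888) (closed)

[2] `<path>` open polyline, #ff00ff→score S632 F1331: (55.3688,7.8859) → (43.6379,95.2724) → (58.0231,12.3152) → (6.9042,83.6785)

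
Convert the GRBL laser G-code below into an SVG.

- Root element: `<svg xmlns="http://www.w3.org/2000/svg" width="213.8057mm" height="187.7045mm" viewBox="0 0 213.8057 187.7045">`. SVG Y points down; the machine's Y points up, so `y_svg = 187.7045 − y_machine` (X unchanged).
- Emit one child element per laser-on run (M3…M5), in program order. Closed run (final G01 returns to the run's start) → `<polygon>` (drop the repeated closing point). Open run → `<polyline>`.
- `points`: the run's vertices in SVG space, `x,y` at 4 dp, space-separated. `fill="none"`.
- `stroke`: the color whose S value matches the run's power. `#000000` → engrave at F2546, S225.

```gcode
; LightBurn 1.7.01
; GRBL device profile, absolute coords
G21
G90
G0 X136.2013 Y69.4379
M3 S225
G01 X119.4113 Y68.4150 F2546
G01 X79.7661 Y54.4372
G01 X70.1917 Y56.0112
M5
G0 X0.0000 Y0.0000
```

<svg xmlns="http://www.w3.org/2000/svg" width="213.8057mm" height="187.7045mm" viewBox="0 0 213.8057 187.7045">
  <polyline points="136.2013,118.2666 119.4113,119.2895 79.7661,133.2673 70.1917,131.6933" fill="none" stroke="#000000"/>
</svg>

Machine Y-up, SVG Y-down with viewBox height 187.7045, so y_svg = 187.7045 − y_machine; X carries over. Every run uses S225, so all elements get stroke `#000000` (engrave).

Run 1: The run is open, so emit a `<polyline>` with points (Y-flipped): 136.2013,118.2666 119.4113,119.2895 79.7661,133.2673 70.1917,131.6933.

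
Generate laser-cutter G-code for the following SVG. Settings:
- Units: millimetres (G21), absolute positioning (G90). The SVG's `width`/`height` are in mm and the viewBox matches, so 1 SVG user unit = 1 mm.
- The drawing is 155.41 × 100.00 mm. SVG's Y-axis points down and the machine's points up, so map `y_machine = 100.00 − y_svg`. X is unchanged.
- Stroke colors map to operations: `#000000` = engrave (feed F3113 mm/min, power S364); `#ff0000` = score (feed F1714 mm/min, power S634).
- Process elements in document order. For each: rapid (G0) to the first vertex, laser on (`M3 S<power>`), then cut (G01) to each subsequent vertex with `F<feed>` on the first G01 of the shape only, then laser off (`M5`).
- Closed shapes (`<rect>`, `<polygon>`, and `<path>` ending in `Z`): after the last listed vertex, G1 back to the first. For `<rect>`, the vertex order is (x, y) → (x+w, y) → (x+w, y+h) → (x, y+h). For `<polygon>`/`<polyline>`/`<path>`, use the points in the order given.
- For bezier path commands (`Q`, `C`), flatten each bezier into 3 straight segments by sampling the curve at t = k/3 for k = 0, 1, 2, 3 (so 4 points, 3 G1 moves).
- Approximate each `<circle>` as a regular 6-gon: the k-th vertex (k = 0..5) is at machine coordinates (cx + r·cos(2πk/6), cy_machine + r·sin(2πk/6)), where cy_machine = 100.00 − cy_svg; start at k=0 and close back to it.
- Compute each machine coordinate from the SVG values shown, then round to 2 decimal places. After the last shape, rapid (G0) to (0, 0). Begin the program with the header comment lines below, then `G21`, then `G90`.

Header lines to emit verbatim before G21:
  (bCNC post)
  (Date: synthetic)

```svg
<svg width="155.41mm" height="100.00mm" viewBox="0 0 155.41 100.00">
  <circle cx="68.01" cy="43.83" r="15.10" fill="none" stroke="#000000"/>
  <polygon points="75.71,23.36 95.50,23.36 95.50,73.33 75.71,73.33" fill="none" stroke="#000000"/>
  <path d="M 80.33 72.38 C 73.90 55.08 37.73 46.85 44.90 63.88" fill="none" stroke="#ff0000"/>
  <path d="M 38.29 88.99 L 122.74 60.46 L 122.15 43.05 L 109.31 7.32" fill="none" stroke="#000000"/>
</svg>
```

(bCNC post)
(Date: synthetic)
G21
G90
G0 X83.11 Y56.17
M3 S364
G01 X75.56 Y69.25 F3113
G01 X60.46 Y69.25
G01 X52.91 Y56.17
G01 X60.46 Y43.09
G01 X75.56 Y43.09
G01 X83.11 Y56.17
M5
G0 X75.71 Y76.64
M3 S364
G01 X95.50 Y76.64 F3113
G01 X95.50 Y26.67
G01 X75.71 Y26.67
G01 X75.71 Y76.64
M5
G0 X80.33 Y27.62
M3 S634
G01 X66.69 Y41.30 F1714
G01 X49.47 Y45.33
G01 X44.90 Y36.12
M5
G0 X38.29 Y11.01
M3 S364
G01 X122.74 Y39.54 F3113
G01 X122.15 Y56.95
G01 X109.31 Y92.68
M5
G0 X0.00 Y0.00

Since the viewBox matches the mm dimensions, user units are millimetres directly. The only transform is the Y-flip y_m = 100.00 − y_svg.

Shape 1 is a circle drawn with `<circle>`. Its stroke #000000 means engrave at S364, F3113. After flipping Y the toolpath is (83.11,56.17) → (75.56,69.25) → (60.46,69.25) → (52.91,56.17) → (60.46,43.09) → (75.56,43.09) → (83.11,56.17), returning to the start.

Shape 2 is a rectangle drawn with `<polygon>`. Its stroke #000000 means engrave at S364, F3113. After flipping Y the toolpath is (75.71,76.64) → (95.50,76.64) → (95.50,26.67) → (75.71,26.67) → (75.71,76.64), returning to the start.

Shape 3 is a cubic bezier drawn with `<path>`. Its stroke #ff0000 means score at S634, F1714. After flipping Y the toolpath is (80.33,27.62) → (66.69,41.30) → (49.47,45.33) → (44.90,36.12).

Shape 4 is a open polyline drawn with `<path>`. Its stroke #000000 means engrave at S364, F3113. After flipping Y the toolpath is (38.29,11.01) → (122.74,39.54) → (122.15,56.95) → (109.31,92.68).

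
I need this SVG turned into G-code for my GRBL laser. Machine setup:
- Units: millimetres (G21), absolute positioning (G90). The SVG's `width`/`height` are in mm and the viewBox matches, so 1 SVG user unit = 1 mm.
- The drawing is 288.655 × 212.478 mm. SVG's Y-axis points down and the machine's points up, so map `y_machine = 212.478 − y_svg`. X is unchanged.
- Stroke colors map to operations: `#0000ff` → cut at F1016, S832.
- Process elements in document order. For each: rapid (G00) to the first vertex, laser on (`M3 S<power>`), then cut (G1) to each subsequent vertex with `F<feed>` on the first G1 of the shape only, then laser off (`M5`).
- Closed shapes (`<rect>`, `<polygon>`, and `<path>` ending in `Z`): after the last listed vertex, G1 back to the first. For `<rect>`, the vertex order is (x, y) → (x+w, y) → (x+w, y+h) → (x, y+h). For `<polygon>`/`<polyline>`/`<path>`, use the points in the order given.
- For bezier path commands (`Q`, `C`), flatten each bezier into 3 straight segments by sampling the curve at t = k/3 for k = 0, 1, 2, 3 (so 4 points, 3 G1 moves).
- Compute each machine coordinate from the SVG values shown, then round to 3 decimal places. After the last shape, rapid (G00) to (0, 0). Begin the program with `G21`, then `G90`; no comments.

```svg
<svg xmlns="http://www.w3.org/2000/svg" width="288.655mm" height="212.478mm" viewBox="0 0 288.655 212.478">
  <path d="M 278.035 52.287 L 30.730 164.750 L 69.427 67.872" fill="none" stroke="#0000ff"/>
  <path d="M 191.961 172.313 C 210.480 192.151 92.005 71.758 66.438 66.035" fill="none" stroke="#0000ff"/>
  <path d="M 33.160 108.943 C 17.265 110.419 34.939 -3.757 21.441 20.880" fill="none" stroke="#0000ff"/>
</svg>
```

viewBox `0 0 288.655 212.478` with mm width/height → 1 unit = 1 mm. Flip: y_m = 212.478 − y_svg.

**Shape 1** — `<path>` open polyline, stroke `#0000ff` → cut (S832, F1016). Machine vertices: (278.035,160.191) → (30.730,47.728) → (69.427,144.606). Open path.

**Shape 2** — `<path>` cubic bezier, stroke `#0000ff` → cut (S832, F1016). Control points (SVG): P0=(191.961,172.313), P1=(210.480,192.151), P2=(92.005,71.758), P3=(66.438,66.035); sampled at t=k/3. Machine vertices: (191.961,40.165) → (173.330,57.630) → (114.459,111.937) → (66.438,146.443). Open path.

**Shape 3** — `<path>` cubic bezier, stroke `#0000ff` → cut (S832, F1016). Control points (SVG): P0=(33.160,108.943), P1=(17.265,110.419), P2=(34.939,-3.757), P3=(21.441,20.880); sampled at t=k/3. Machine vertices: (33.160,103.535) → (26.057,131.185) → (26.946,179.389) → (21.441,191.598). Open path.

G21
G90
G00 X278.035 Y160.191
M3 S832
G1 X30.730 Y47.728 F1016
G1 X69.427 Y144.606
M5
G00 X191.961 Y40.165
M3 S832
G1 X173.330 Y57.630 F1016
G1 X114.459 Y111.937
G1 X66.438 Y146.443
M5
G00 X33.160 Y103.535
M3 S832
G1 X26.057 Y131.185 F1016
G1 X26.946 Y179.389
G1 X21.441 Y191.598
M5
G00 X0.000 Y0.000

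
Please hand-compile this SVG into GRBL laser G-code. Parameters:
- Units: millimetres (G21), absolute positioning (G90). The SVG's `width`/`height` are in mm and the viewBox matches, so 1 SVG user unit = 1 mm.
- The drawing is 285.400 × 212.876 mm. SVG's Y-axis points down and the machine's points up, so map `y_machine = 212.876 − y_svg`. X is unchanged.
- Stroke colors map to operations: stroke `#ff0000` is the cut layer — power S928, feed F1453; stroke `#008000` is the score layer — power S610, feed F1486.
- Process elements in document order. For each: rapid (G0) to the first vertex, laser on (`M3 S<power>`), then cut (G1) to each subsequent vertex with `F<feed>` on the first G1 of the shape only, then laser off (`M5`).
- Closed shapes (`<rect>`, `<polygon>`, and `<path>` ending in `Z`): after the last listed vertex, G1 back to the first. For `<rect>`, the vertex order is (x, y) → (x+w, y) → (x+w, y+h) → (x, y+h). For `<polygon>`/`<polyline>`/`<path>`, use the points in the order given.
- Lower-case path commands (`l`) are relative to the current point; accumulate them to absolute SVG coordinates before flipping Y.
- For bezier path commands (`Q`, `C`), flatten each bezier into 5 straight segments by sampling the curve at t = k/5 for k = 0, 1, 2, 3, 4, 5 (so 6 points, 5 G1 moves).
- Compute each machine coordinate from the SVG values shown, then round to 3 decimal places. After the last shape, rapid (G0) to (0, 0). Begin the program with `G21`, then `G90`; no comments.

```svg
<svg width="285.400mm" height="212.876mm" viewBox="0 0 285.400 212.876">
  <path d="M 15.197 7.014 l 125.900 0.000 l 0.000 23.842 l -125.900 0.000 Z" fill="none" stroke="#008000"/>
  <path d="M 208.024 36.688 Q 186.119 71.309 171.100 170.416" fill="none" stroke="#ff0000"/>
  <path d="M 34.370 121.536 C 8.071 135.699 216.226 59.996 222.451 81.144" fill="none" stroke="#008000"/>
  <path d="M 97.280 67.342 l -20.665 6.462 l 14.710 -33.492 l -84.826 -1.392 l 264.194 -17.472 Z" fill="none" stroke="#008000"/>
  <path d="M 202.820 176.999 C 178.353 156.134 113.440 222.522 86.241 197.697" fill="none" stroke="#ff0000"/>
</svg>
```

1 u = 1 mm; y_m = 212.876 − y.

[1] `<path>` rectangle, #008000→score S610 F1486: (15.197,205.862) → (141.097,205.862) → (141.097,182.020) → (15.197,182.020) → (15.197,205.862) (closed)

[2] `<path>` quadratic bezier, #ff0000→cut S928 F1453: (208.024,176.188) → (199.537,159.760) → (191.602,138.173) → (184.217,111.428) → (177.383,79.523) → (171.100,42.460)

[3] `<path>` cubic bezier, #008000→score S610 F1486: (34.370,91.340) → (43.234,92.132) → (87.421,105.530) → (145.983,122.571) → (197.975,134.292) → (222.451,131.732)

[4] `<path>` closed polygon, #008000→score S610 F1486: (97.280,145.534) → (76.615,139.072) → (91.325,172.564) → (6.499,173.956) → (270.693,191.428) → (97.280,145.534) (closed)

[5] `<path>` cubic bezier, #ff0000→cut S928 F1453: (202.820,35.877) → (183.912,39.353) → (159.048,30.455) → (131.980,17.749) → (106.461,9.802) → (86.241,15.179)

G21
G90
G0 X15.197 Y205.862
M3 S610
G1 X141.097 Y205.862 F1486
G1 X141.097 Y182.020
G1 X15.197 Y182.020
G1 X15.197 Y205.862
M5
G0 X208.024 Y176.188
M3 S928
G1 X199.537 Y159.760 F1453
G1 X191.602 Y138.173
G1 X184.217 Y111.428
G1 X177.383 Y79.523
G1 X171.100 Y42.460
M5
G0 X34.370 Y91.340
M3 S610
G1 X43.234 Y92.132 F1486
G1 X87.421 Y105.530
G1 X145.983 Y122.571
G1 X197.975 Y134.292
G1 X222.451 Y131.732
M5
G0 X97.280 Y145.534
M3 S610
G1 X76.615 Y139.072 F1486
G1 X91.325 Y172.564
G1 X6.499 Y173.956
G1 X270.693 Y191.428
G1 X97.280 Y145.534
M5
G0 X202.820 Y35.877
M3 S928
G1 X183.912 Y39.353 F1453
G1 X159.048 Y30.455
G1 X131.980 Y17.749
G1 X106.461 Y9.802
G1 X86.241 Y15.179
M5
G0 X0.000 Y0.000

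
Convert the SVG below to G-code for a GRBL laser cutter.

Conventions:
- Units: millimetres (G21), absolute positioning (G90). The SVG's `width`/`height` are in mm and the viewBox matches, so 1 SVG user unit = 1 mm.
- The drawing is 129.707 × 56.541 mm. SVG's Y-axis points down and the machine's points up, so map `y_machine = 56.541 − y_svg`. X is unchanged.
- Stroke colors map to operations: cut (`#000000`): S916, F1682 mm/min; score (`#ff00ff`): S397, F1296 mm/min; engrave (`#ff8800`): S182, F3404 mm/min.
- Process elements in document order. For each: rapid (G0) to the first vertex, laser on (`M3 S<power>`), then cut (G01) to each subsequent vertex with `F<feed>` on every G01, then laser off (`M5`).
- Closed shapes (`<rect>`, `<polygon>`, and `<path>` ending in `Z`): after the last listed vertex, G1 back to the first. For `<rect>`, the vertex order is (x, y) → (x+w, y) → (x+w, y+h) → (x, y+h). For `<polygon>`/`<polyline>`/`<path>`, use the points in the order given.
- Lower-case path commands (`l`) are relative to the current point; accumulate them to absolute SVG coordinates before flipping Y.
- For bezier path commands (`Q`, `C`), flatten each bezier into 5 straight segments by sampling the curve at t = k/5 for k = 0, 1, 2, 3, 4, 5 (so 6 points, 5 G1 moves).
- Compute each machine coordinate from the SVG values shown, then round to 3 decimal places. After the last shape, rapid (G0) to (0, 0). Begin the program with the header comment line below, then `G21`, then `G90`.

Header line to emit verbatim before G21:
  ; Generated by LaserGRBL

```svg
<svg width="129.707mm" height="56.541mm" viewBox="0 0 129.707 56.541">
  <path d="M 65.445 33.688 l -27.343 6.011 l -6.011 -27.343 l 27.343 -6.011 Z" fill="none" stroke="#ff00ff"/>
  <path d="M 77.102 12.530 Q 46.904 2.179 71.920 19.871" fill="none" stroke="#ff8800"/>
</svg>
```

Since the viewBox matches the mm dimensions, user units are millimetres directly. The only transform is the Y-flip y_m = 56.541 − y_svg.

Shape 1 is a regular polygon drawn with `<path>`. Its stroke #ff00ff means score at S397, F1296. After flipping Y the toolpath is (65.445,22.853) → (38.102,16.842) → (32.091,44.185) → (59.434,50.196) → (65.445,22.853), returning to the start.

Shape 2 is a quadratic bezier drawn with `<path>`. Its stroke #ff8800 means engrave at S182, F3404. After flipping Y the toolpath is (77.102,44.011) → (67.231,47.030) → (61.778,47.805) → (60.741,46.337) → (64.122,42.625) → (71.920,36.670).

; Generated by LaserGRBL
G21
G90
G0 X65.445 Y22.853
M3 S397
G01 X38.102 Y16.842 F1296
G01 X32.091 Y44.185 F1296
G01 X59.434 Y50.196 F1296
G01 X65.445 Y22.853 F1296
M5
G0 X77.102 Y44.011
M3 S182
G01 X67.231 Y47.030 F3404
G01 X61.778 Y47.805 F3404
G01 X60.741 Y46.337 F3404
G01 X64.122 Y42.625 F3404
G01 X71.920 Y36.670 F3404
M5
G0 X0.000 Y0.000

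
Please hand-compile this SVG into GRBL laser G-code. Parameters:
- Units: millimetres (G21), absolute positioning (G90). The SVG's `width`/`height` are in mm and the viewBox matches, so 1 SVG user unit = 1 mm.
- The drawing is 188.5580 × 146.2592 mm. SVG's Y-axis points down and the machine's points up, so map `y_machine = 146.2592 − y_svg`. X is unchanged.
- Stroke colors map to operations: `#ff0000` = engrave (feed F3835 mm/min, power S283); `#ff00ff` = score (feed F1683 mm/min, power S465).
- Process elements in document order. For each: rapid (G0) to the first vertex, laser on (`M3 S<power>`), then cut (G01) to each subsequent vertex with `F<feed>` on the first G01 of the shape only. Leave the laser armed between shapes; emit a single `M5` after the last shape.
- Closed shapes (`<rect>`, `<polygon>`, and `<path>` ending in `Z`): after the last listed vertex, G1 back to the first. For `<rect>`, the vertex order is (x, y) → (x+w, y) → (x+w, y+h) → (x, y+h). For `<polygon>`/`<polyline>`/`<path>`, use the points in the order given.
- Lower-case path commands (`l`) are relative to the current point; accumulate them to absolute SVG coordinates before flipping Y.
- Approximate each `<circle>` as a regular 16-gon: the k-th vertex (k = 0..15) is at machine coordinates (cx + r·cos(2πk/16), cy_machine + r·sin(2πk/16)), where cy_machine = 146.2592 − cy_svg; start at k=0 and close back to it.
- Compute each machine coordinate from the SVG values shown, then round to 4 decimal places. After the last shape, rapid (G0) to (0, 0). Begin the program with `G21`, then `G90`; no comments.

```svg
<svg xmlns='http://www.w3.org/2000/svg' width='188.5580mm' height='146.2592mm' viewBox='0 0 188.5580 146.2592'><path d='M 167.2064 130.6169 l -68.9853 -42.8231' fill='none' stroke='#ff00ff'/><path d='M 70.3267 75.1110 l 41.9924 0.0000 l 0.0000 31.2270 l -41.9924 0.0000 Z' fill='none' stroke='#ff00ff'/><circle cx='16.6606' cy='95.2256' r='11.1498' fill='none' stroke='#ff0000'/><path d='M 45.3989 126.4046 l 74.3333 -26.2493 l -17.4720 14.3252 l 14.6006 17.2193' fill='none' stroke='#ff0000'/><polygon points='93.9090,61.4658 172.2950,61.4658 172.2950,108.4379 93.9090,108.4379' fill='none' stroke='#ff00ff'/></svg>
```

Since the viewBox matches the mm dimensions, user units are millimetres directly. The only transform is the Y-flip y_m = 146.2592 − y_svg.

Shape 1 is a line segment drawn with `<path>`. Its stroke #ff00ff means score at S465, F1683. After flipping Y the toolpath is (167.2064,15.6423) → (98.2211,58.4654).

Shape 2 is a rectangle drawn with `<path>`. Its stroke #ff00ff means score at S465, F1683. After flipping Y the toolpath is (70.3267,71.1482) → (112.3191,71.1482) → (112.3191,39.9212) → (70.3267,39.9212) → (70.3267,71.1482), returning to the start.

Shape 3 is a circle drawn with `<circle>`. Its stroke #ff0000 means engrave at S283, F3835. After flipping Y the toolpath is (27.8104,51.0336) → (26.9617,55.3004) → (24.5447,58.9177) → (20.9274,61.3347) → (16.6606,62.1834) → (12.3938,61.3347) → (8.7765,58.9177) → (6.3595,55.3004) → (5.5108,51.0336) → (6.3595,46.7668) → (8.7765,43.1495) → (12.3938,40.7325) → (16.6606,39.8838) → (20.9274,40.7325) → (24.5447,43.1495) → (26.9617,46.7668) → (27.8104,51.0336), returning to the start.

Shape 4 is a open polyline drawn with `<path>`. Its stroke #ff0000 means engrave at S283, F3835. After flipping Y the toolpath is (45.3989,19.8546) → (119.7322,46.1039) → (102.2602,31.7787) → (116.8608,14.5594).

Shape 5 is a rectangle drawn with `<polygon>`. Its stroke #ff00ff means score at S465, F1683. After flipping Y the toolpath is (93.9090,84.7934) → (172.2950,84.7934) → (172.2950,37.8213) → (93.9090,37.8213) → (93.9090,84.7934), returning to the start.

G21
G90
G0 X167.2064 Y15.6423
M3 S465
G01 X98.2211 Y58.4654 F1683
G0 X70.3267 Y71.1482
M3 S465
G01 X112.3191 Y71.1482 F1683
G01 X112.3191 Y39.9212
G01 X70.3267 Y39.9212
G01 X70.3267 Y71.1482
G0 X27.8104 Y51.0336
M3 S283
G01 X26.9617 Y55.3004 F3835
G01 X24.5447 Y58.9177
G01 X20.9274 Y61.3347
G01 X16.6606 Y62.1834
G01 X12.3938 Y61.3347
G01 X8.7765 Y58.9177
G01 X6.3595 Y55.3004
G01 X5.5108 Y51.0336
G01 X6.3595 Y46.7668
G01 X8.7765 Y43.1495
G01 X12.3938 Y40.7325
G01 X16.6606 Y39.8838
G01 X20.9274 Y40.7325
G01 X24.5447 Y43.1495
G01 X26.9617 Y46.7668
G01 X27.8104 Y51.0336
G0 X45.3989 Y19.8546
M3 S283
G01 X119.7322 Y46.1039 F3835
G01 X102.2602 Y31.7787
G01 X116.8608 Y14.5594
G0 X93.9090 Y84.7934
M3 S465
G01 X172.2950 Y84.7934 F1683
G01 X172.2950 Y37.8213
G01 X93.9090 Y37.8213
G01 X93.9090 Y84.7934
M5
G0 X0.0000 Y0.0000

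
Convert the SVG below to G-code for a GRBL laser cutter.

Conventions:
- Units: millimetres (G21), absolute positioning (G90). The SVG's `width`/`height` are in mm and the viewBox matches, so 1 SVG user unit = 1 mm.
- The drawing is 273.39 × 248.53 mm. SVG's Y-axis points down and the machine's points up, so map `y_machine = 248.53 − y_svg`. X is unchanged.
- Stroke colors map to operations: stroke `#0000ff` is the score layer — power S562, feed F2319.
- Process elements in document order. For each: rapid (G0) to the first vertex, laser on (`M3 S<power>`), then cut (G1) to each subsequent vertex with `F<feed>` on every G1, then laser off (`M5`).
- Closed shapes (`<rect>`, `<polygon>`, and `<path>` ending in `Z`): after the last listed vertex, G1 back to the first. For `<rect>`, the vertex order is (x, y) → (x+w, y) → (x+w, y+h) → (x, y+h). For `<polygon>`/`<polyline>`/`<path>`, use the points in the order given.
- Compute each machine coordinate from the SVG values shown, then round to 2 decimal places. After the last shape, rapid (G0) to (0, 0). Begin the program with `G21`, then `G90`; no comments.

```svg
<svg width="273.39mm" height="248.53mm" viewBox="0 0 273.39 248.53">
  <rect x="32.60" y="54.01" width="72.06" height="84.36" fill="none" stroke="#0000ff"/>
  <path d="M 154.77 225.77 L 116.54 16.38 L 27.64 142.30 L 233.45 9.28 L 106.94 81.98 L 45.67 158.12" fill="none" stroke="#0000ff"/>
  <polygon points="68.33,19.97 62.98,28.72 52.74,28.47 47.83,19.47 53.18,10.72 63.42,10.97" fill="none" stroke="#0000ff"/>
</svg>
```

G21
G90
G0 X32.60 Y194.52
M3 S562
G1 X104.66 Y194.52 F2319
G1 X104.66 Y110.16 F2319
G1 X32.60 Y110.16 F2319
G1 X32.60 Y194.52 F2319
M5
G0 X154.77 Y22.76
M3 S562
G1 X116.54 Y232.15 F2319
G1 X27.64 Y106.23 F2319
G1 X233.45 Y239.25 F2319
G1 X106.94 Y166.55 F2319
G1 X45.67 Y90.41 F2319
M5
G0 X68.33 Y228.56
M3 S562
G1 X62.98 Y219.81 F2319
G1 X52.74 Y220.06 F2319
G1 X47.83 Y229.06 F2319
G1 X53.18 Y237.81 F2319
G1 X63.42 Y237.56 F2319
G1 X68.33 Y228.56 F2319
M5
G0 X0.00 Y0.00

1 u = 1 mm; y_m = 248.53 − y.

[1] `<rect>` rectangle, #0000ff→score S562 F2319: (32.60,194.52) → (104.66,194.52) → (104.66,110.16) → (32.60,110.16) → (32.60,194.52) (closed)

[2] `<path>` open polyline, #0000ff→score S562 F2319: (154.77,22.76) → (116.54,232.15) → (27.64,106.23) → (233.45,239.25) → (106.94,166.55) → (45.67,90.41)

[3] `<polygon>` regular polygon, #0000ff→score S562 F2319: (68.33,228.56) → (62.98,219.81) → (52.74,220.06) → (47.83,229.06) → (53.18,237.81) → (63.42,237.56) → (68.33,228.56) (closed)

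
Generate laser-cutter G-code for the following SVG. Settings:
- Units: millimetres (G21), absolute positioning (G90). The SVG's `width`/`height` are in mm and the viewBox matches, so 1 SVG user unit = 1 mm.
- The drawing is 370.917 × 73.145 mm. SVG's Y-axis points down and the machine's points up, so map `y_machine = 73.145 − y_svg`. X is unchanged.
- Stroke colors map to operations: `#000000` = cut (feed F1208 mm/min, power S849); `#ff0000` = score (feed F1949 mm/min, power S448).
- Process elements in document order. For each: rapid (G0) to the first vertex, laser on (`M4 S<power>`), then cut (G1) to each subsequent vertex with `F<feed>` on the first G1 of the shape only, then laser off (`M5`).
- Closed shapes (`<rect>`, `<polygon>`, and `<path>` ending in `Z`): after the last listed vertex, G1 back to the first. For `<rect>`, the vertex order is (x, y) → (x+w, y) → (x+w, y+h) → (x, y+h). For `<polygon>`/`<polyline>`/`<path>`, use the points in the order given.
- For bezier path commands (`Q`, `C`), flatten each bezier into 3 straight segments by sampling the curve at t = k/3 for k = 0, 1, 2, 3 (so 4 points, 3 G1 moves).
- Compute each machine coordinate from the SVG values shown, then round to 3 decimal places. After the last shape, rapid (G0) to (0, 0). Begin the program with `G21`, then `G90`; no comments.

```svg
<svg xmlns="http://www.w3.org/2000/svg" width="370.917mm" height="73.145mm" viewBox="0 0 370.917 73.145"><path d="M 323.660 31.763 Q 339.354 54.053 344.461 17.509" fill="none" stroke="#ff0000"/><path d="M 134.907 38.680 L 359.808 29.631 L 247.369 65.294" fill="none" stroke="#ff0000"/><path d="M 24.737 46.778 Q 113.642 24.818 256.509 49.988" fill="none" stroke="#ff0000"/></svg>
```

G21
G90
G0 X323.660 Y41.382
M4 S448
G1 X332.946 Y33.059 F1949
G1 X339.880 Y37.810
G1 X344.461 Y55.636
M5
G0 X134.907 Y34.465
M4 S448
G1 X359.808 Y43.514 F1949
G1 X247.369 Y7.851
M5
G0 X24.737 Y26.367
M4 S448
G1 X90.003 Y35.770 F1949
G1 X167.260 Y34.700
G1 X256.509 Y23.157
M5
G0 X0.000 Y0.000

1 u = 1 mm; y_m = 73.145 − y.

[1] `<path>` quadratic bezier, #ff0000→score S448 F1949: (323.660,41.382) → (332.946,33.059) → (339.880,37.810) → (344.461,55.636)

[2] `<path>` open polyline, #ff0000→score S448 F1949: (134.907,34.465) → (359.808,43.514) → (247.369,7.851)

[3] `<path>` quadratic bezier, #ff0000→score S448 F1949: (24.737,26.367) → (90.003,35.770) → (167.260,34.700) → (256.509,23.157)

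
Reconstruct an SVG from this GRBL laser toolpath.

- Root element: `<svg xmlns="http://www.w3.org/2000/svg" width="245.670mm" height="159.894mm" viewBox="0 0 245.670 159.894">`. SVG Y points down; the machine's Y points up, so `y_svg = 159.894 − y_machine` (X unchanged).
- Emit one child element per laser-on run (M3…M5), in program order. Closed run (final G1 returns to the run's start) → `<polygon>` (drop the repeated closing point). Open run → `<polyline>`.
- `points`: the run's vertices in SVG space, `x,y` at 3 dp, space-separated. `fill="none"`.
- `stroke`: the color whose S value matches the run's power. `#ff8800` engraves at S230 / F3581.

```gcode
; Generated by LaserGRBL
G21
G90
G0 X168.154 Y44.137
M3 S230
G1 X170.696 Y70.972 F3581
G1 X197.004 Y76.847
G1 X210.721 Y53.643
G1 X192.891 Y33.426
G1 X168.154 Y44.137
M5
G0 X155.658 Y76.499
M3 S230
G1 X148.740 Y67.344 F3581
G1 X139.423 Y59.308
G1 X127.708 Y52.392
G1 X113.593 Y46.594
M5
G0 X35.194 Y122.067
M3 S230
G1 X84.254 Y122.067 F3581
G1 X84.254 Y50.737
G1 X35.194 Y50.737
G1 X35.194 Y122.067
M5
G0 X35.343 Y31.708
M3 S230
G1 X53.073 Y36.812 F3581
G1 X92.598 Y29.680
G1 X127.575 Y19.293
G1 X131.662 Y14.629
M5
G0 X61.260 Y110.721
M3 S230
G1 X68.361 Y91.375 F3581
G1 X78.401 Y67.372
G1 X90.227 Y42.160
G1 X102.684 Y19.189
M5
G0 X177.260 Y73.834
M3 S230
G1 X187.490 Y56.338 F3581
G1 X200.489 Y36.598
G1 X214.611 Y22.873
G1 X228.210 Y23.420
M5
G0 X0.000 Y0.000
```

Machine Y-up, SVG Y-down with viewBox height 159.894, so y_svg = 159.894 − y_machine; X carries over. Every run uses S230, so all elements get stroke `#ff8800` (engrave).

Run 1: The run returns to its start, so emit a `<polygon>` with points (Y-flipped): 168.154,115.757 170.696,88.922 197.004,83.047 210.721,106.251 192.891,126.468.

Run 2: The run is open, so emit a `<polyline>` with points (Y-flipped): 155.658,83.395 148.740,92.550 139.423,100.586 127.708,107.502 113.593,113.300.

Run 3: The run returns to its start, so emit a `<polygon>` with points (Y-flipped): 35.194,37.827 84.254,37.827 84.254,109.157 35.194,109.157.

Run 4: The run is open, so emit a `<polyline>` with points (Y-flipped): 35.343,128.186 53.073,123.082 92.598,130.214 127.575,140.601 131.662,145.265.

Run 5: The run is open, so emit a `<polyline>` with points (Y-flipped): 61.260,49.173 68.361,68.519 78.401,92.522 90.227,117.734 102.684,140.705.

Run 6: The run is open, so emit a `<polyline>` with points (Y-flipped): 177.260,86.060 187.490,103.556 200.489,123.296 214.611,137.021 228.210,136.474.

<svg xmlns="http://www.w3.org/2000/svg" width="245.670mm" height="159.894mm" viewBox="0 0 245.670 159.894">
  <polygon points="168.154,115.757 170.696,88.922 197.004,83.047 210.721,106.251 192.891,126.468" fill="none" stroke="#ff8800"/>
  <polyline points="155.658,83.395 148.740,92.550 139.423,100.586 127.708,107.502 113.593,113.300" fill="none" stroke="#ff8800"/>
  <polygon points="35.194,37.827 84.254,37.827 84.254,109.157 35.194,109.157" fill="none" stroke="#ff8800"/>
  <polyline points="35.343,128.186 53.073,123.082 92.598,130.214 127.575,140.601 131.662,145.265" fill="none" stroke="#ff8800"/>
  <polyline points="61.260,49.173 68.361,68.519 78.401,92.522 90.227,117.734 102.684,140.705" fill="none" stroke="#ff8800"/>
  <polyline points="177.260,86.060 187.490,103.556 200.489,123.296 214.611,137.021 228.210,136.474" fill="none" stroke="#ff8800"/>
</svg>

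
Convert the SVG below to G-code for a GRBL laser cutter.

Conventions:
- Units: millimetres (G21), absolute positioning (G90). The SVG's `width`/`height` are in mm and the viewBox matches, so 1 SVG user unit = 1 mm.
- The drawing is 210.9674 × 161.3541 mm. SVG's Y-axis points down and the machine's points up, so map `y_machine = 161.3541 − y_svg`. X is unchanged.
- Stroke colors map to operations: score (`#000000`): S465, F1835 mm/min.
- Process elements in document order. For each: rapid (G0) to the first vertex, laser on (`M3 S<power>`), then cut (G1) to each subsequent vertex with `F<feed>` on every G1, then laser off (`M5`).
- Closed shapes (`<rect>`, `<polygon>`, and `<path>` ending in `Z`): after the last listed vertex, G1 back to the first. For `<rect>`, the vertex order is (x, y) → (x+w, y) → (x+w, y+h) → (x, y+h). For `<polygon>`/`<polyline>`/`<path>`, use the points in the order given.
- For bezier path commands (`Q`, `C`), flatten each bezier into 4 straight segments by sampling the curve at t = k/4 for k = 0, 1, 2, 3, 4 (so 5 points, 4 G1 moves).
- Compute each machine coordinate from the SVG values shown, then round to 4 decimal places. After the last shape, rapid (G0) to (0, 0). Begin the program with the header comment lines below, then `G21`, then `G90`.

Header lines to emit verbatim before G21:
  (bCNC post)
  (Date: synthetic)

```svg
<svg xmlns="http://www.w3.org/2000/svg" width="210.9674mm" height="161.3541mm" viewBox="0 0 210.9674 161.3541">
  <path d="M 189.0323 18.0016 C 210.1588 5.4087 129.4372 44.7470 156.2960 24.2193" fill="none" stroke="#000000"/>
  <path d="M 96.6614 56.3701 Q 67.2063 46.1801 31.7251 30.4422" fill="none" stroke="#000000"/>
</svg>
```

viewBox `0 0 210.9674 161.3541` with mm width/height → 1 unit = 1 mm. Flip: y_m = 161.3541 − y_svg.

**Shape 1** — `<path>` cubic bezier, stroke `#000000` → score (S465, F1835). Control points (SVG): P0=(189.0323,18.0016), P1=(210.1588,5.4087), P2=(129.4372,44.7470), P3=(156.2960,24.2193); sampled at t=k/4. Machine vertices: (189.0323,143.3525) → (189.0530,144.8069) → (170.5145,137.2681) → (153.0509,131.2171) → (156.2960,137.1348). Open path.

**Shape 2** — `<path>` quadratic bezier, stroke `#000000` → score (S465, F1835). Control points (SVG): P0=(96.6614,56.3701), P1=(67.2063,46.1801), P2=(31.7251,30.4422); sampled at t=k/4. Machine vertices: (96.6614,104.9840) → (81.5572,110.4257) → (65.6998,116.5610) → (49.0891,123.3897) → (31.7251,130.9119). Open path.

(bCNC post)
(Date: synthetic)
G21
G90
G0 X189.0323 Y143.3525
M3 S465
G1 X189.0530 Y144.8069 F1835
G1 X170.5145 Y137.2681 F1835
G1 X153.0509 Y131.2171 F1835
G1 X156.2960 Y137.1348 F1835
M5
G0 X96.6614 Y104.9840
M3 S465
G1 X81.5572 Y110.4257 F1835
G1 X65.6998 Y116.5610 F1835
G1 X49.0891 Y123.3897 F1835
G1 X31.7251 Y130.9119 F1835
M5
G0 X0.0000 Y0.0000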